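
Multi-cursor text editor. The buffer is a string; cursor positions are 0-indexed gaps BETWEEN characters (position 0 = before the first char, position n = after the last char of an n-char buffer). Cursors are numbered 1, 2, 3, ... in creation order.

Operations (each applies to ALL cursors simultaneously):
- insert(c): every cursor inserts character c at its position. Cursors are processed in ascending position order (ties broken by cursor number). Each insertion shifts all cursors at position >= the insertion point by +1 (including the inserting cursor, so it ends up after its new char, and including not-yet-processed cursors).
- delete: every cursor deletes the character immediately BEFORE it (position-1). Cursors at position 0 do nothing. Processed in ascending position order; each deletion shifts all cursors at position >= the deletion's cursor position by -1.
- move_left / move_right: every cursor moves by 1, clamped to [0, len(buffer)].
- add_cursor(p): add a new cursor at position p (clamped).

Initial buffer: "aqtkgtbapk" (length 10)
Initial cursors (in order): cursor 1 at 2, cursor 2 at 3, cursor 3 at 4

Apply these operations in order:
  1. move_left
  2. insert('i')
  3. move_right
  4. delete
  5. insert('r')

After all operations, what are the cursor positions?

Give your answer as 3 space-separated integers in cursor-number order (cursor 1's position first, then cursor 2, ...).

Answer: 3 5 7

Derivation:
After op 1 (move_left): buffer="aqtkgtbapk" (len 10), cursors c1@1 c2@2 c3@3, authorship ..........
After op 2 (insert('i')): buffer="aiqitikgtbapk" (len 13), cursors c1@2 c2@4 c3@6, authorship .1.2.3.......
After op 3 (move_right): buffer="aiqitikgtbapk" (len 13), cursors c1@3 c2@5 c3@7, authorship .1.2.3.......
After op 4 (delete): buffer="aiiigtbapk" (len 10), cursors c1@2 c2@3 c3@4, authorship .123......
After op 5 (insert('r')): buffer="airirirgtbapk" (len 13), cursors c1@3 c2@5 c3@7, authorship .112233......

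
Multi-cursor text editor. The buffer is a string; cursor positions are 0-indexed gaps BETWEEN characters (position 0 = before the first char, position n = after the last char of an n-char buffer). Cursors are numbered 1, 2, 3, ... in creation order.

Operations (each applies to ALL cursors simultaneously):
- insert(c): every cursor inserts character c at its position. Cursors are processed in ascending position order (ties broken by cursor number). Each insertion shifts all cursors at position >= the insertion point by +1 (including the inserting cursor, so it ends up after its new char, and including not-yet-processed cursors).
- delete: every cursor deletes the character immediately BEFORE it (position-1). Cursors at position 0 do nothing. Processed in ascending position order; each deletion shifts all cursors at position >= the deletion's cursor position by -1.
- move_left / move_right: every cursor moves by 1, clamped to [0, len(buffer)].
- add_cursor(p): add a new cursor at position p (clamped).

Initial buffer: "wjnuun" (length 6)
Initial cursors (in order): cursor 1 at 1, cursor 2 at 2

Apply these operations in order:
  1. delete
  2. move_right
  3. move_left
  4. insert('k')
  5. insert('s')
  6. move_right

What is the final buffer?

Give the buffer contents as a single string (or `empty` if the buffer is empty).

Answer: kkssnuun

Derivation:
After op 1 (delete): buffer="nuun" (len 4), cursors c1@0 c2@0, authorship ....
After op 2 (move_right): buffer="nuun" (len 4), cursors c1@1 c2@1, authorship ....
After op 3 (move_left): buffer="nuun" (len 4), cursors c1@0 c2@0, authorship ....
After op 4 (insert('k')): buffer="kknuun" (len 6), cursors c1@2 c2@2, authorship 12....
After op 5 (insert('s')): buffer="kkssnuun" (len 8), cursors c1@4 c2@4, authorship 1212....
After op 6 (move_right): buffer="kkssnuun" (len 8), cursors c1@5 c2@5, authorship 1212....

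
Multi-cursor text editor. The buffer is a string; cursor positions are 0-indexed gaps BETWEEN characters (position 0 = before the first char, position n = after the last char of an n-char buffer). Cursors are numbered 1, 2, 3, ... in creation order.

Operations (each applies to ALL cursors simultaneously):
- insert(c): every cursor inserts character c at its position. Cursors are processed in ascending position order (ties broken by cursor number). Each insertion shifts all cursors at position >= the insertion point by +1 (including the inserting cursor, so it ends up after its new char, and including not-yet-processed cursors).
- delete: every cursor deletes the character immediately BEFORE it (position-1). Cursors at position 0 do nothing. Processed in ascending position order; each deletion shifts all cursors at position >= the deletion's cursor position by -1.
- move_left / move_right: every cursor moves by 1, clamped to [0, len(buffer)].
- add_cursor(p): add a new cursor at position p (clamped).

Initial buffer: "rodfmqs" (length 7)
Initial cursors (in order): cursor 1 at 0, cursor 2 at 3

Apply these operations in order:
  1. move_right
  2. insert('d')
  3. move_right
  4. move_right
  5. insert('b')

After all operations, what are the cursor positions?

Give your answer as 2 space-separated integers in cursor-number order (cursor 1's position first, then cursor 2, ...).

Answer: 5 10

Derivation:
After op 1 (move_right): buffer="rodfmqs" (len 7), cursors c1@1 c2@4, authorship .......
After op 2 (insert('d')): buffer="rdodfdmqs" (len 9), cursors c1@2 c2@6, authorship .1...2...
After op 3 (move_right): buffer="rdodfdmqs" (len 9), cursors c1@3 c2@7, authorship .1...2...
After op 4 (move_right): buffer="rdodfdmqs" (len 9), cursors c1@4 c2@8, authorship .1...2...
After op 5 (insert('b')): buffer="rdodbfdmqbs" (len 11), cursors c1@5 c2@10, authorship .1..1.2..2.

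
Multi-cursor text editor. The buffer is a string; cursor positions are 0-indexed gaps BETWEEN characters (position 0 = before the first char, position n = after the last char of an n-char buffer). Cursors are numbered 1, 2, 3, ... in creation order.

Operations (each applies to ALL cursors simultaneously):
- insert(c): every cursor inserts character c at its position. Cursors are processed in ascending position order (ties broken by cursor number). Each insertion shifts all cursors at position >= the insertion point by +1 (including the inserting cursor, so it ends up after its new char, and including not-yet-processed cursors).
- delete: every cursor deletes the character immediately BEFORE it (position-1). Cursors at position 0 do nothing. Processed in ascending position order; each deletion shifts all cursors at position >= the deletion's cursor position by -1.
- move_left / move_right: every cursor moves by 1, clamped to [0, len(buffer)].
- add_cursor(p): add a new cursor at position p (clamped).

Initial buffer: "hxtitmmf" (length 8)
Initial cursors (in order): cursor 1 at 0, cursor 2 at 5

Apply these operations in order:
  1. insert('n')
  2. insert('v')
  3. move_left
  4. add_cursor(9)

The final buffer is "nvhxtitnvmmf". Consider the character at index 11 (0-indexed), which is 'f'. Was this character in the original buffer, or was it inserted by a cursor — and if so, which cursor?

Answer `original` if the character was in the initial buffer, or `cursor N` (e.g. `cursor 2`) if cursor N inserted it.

Answer: original

Derivation:
After op 1 (insert('n')): buffer="nhxtitnmmf" (len 10), cursors c1@1 c2@7, authorship 1.....2...
After op 2 (insert('v')): buffer="nvhxtitnvmmf" (len 12), cursors c1@2 c2@9, authorship 11.....22...
After op 3 (move_left): buffer="nvhxtitnvmmf" (len 12), cursors c1@1 c2@8, authorship 11.....22...
After op 4 (add_cursor(9)): buffer="nvhxtitnvmmf" (len 12), cursors c1@1 c2@8 c3@9, authorship 11.....22...
Authorship (.=original, N=cursor N): 1 1 . . . . . 2 2 . . .
Index 11: author = original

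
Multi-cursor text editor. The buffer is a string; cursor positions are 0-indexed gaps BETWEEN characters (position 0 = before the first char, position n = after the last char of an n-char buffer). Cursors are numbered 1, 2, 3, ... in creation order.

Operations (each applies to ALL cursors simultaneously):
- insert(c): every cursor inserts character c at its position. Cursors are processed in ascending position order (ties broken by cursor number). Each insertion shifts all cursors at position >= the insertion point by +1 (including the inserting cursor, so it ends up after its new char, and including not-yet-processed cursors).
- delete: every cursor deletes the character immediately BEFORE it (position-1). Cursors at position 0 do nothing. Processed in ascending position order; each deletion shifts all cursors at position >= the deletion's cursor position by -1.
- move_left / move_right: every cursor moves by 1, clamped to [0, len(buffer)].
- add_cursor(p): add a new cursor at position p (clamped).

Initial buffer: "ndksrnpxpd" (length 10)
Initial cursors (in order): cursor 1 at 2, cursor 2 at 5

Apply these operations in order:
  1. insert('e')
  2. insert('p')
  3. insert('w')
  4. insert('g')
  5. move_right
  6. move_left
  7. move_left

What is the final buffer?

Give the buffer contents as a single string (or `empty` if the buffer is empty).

Answer: ndepwgksrepwgnpxpd

Derivation:
After op 1 (insert('e')): buffer="ndeksrenpxpd" (len 12), cursors c1@3 c2@7, authorship ..1...2.....
After op 2 (insert('p')): buffer="ndepksrepnpxpd" (len 14), cursors c1@4 c2@9, authorship ..11...22.....
After op 3 (insert('w')): buffer="ndepwksrepwnpxpd" (len 16), cursors c1@5 c2@11, authorship ..111...222.....
After op 4 (insert('g')): buffer="ndepwgksrepwgnpxpd" (len 18), cursors c1@6 c2@13, authorship ..1111...2222.....
After op 5 (move_right): buffer="ndepwgksrepwgnpxpd" (len 18), cursors c1@7 c2@14, authorship ..1111...2222.....
After op 6 (move_left): buffer="ndepwgksrepwgnpxpd" (len 18), cursors c1@6 c2@13, authorship ..1111...2222.....
After op 7 (move_left): buffer="ndepwgksrepwgnpxpd" (len 18), cursors c1@5 c2@12, authorship ..1111...2222.....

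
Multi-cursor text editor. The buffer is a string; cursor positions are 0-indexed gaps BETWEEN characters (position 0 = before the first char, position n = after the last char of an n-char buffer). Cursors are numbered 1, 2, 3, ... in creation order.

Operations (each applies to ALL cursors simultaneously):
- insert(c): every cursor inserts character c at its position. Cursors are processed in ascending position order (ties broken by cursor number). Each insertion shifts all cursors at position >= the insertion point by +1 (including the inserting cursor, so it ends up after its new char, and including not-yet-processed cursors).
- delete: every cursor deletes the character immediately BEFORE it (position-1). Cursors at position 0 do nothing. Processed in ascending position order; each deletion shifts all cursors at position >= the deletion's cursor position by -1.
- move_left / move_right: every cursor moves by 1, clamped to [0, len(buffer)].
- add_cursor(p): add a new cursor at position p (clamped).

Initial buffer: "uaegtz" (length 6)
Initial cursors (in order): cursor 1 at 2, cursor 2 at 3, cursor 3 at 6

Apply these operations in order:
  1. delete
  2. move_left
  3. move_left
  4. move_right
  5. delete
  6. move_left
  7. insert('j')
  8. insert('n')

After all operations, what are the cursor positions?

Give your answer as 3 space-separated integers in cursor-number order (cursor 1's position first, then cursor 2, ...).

After op 1 (delete): buffer="ugt" (len 3), cursors c1@1 c2@1 c3@3, authorship ...
After op 2 (move_left): buffer="ugt" (len 3), cursors c1@0 c2@0 c3@2, authorship ...
After op 3 (move_left): buffer="ugt" (len 3), cursors c1@0 c2@0 c3@1, authorship ...
After op 4 (move_right): buffer="ugt" (len 3), cursors c1@1 c2@1 c3@2, authorship ...
After op 5 (delete): buffer="t" (len 1), cursors c1@0 c2@0 c3@0, authorship .
After op 6 (move_left): buffer="t" (len 1), cursors c1@0 c2@0 c3@0, authorship .
After op 7 (insert('j')): buffer="jjjt" (len 4), cursors c1@3 c2@3 c3@3, authorship 123.
After op 8 (insert('n')): buffer="jjjnnnt" (len 7), cursors c1@6 c2@6 c3@6, authorship 123123.

Answer: 6 6 6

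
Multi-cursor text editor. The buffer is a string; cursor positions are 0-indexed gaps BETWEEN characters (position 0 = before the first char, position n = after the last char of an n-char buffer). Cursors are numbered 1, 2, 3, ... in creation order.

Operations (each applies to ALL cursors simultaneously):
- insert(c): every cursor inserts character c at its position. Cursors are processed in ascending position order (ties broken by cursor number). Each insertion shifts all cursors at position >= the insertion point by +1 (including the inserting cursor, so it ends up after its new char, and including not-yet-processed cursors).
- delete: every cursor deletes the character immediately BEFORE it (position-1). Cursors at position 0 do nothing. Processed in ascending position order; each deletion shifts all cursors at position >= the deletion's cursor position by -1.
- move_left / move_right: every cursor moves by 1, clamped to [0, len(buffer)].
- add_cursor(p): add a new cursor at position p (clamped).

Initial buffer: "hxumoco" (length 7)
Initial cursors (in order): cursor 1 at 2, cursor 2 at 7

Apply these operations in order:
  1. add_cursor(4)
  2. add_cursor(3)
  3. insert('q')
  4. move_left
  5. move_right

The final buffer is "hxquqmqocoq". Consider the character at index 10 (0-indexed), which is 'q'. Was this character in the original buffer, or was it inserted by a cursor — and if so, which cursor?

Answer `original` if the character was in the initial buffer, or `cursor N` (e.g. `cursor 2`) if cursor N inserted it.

After op 1 (add_cursor(4)): buffer="hxumoco" (len 7), cursors c1@2 c3@4 c2@7, authorship .......
After op 2 (add_cursor(3)): buffer="hxumoco" (len 7), cursors c1@2 c4@3 c3@4 c2@7, authorship .......
After op 3 (insert('q')): buffer="hxquqmqocoq" (len 11), cursors c1@3 c4@5 c3@7 c2@11, authorship ..1.4.3...2
After op 4 (move_left): buffer="hxquqmqocoq" (len 11), cursors c1@2 c4@4 c3@6 c2@10, authorship ..1.4.3...2
After op 5 (move_right): buffer="hxquqmqocoq" (len 11), cursors c1@3 c4@5 c3@7 c2@11, authorship ..1.4.3...2
Authorship (.=original, N=cursor N): . . 1 . 4 . 3 . . . 2
Index 10: author = 2

Answer: cursor 2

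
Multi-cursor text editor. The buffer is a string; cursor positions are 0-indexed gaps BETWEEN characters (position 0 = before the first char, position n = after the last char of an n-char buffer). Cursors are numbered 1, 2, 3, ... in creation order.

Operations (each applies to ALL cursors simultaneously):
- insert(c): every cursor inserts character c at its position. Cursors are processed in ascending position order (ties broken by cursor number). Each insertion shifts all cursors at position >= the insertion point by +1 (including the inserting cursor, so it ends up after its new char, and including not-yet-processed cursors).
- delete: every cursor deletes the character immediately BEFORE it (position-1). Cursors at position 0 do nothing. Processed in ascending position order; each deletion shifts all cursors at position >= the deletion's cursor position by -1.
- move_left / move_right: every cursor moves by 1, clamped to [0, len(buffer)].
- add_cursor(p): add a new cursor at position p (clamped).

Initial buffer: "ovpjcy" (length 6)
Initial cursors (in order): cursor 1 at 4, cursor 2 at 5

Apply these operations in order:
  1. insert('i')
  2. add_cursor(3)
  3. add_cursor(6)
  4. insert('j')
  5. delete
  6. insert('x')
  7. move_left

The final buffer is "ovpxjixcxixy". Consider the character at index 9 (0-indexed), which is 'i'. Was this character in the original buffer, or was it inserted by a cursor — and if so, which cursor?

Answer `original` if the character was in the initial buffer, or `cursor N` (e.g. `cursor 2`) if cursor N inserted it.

Answer: cursor 2

Derivation:
After op 1 (insert('i')): buffer="ovpjiciy" (len 8), cursors c1@5 c2@7, authorship ....1.2.
After op 2 (add_cursor(3)): buffer="ovpjiciy" (len 8), cursors c3@3 c1@5 c2@7, authorship ....1.2.
After op 3 (add_cursor(6)): buffer="ovpjiciy" (len 8), cursors c3@3 c1@5 c4@6 c2@7, authorship ....1.2.
After op 4 (insert('j')): buffer="ovpjjijcjijy" (len 12), cursors c3@4 c1@7 c4@9 c2@11, authorship ...3.11.422.
After op 5 (delete): buffer="ovpjiciy" (len 8), cursors c3@3 c1@5 c4@6 c2@7, authorship ....1.2.
After op 6 (insert('x')): buffer="ovpxjixcxixy" (len 12), cursors c3@4 c1@7 c4@9 c2@11, authorship ...3.11.422.
After op 7 (move_left): buffer="ovpxjixcxixy" (len 12), cursors c3@3 c1@6 c4@8 c2@10, authorship ...3.11.422.
Authorship (.=original, N=cursor N): . . . 3 . 1 1 . 4 2 2 .
Index 9: author = 2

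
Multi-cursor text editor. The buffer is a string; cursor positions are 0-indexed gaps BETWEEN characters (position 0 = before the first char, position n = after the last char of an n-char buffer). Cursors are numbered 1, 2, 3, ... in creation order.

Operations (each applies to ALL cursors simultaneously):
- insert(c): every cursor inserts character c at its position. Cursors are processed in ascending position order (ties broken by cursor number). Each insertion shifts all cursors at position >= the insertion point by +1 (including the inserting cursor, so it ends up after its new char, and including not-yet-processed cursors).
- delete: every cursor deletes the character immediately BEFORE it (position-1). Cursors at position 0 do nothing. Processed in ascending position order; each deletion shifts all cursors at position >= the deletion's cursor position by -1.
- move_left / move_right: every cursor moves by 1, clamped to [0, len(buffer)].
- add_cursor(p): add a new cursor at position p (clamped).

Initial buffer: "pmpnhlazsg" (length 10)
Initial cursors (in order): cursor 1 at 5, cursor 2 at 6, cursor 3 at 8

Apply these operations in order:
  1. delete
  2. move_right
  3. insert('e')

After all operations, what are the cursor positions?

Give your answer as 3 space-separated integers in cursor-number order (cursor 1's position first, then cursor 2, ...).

Answer: 7 7 9

Derivation:
After op 1 (delete): buffer="pmpnasg" (len 7), cursors c1@4 c2@4 c3@5, authorship .......
After op 2 (move_right): buffer="pmpnasg" (len 7), cursors c1@5 c2@5 c3@6, authorship .......
After op 3 (insert('e')): buffer="pmpnaeeseg" (len 10), cursors c1@7 c2@7 c3@9, authorship .....12.3.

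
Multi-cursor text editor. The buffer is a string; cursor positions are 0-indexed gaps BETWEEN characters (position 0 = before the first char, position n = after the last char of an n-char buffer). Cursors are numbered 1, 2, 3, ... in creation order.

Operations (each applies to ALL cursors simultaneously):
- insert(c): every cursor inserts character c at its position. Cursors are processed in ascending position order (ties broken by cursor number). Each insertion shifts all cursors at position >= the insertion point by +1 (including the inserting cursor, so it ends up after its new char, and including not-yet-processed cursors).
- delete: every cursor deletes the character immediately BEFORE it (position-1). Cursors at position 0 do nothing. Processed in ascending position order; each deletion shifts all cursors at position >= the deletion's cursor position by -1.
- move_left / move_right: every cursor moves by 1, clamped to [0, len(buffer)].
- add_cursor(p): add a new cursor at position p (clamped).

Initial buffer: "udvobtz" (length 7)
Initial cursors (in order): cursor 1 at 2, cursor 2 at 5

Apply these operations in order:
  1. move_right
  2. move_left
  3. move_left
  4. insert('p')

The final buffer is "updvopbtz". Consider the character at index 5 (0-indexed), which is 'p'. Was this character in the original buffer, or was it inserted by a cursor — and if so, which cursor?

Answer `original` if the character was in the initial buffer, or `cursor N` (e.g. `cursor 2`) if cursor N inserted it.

After op 1 (move_right): buffer="udvobtz" (len 7), cursors c1@3 c2@6, authorship .......
After op 2 (move_left): buffer="udvobtz" (len 7), cursors c1@2 c2@5, authorship .......
After op 3 (move_left): buffer="udvobtz" (len 7), cursors c1@1 c2@4, authorship .......
After op 4 (insert('p')): buffer="updvopbtz" (len 9), cursors c1@2 c2@6, authorship .1...2...
Authorship (.=original, N=cursor N): . 1 . . . 2 . . .
Index 5: author = 2

Answer: cursor 2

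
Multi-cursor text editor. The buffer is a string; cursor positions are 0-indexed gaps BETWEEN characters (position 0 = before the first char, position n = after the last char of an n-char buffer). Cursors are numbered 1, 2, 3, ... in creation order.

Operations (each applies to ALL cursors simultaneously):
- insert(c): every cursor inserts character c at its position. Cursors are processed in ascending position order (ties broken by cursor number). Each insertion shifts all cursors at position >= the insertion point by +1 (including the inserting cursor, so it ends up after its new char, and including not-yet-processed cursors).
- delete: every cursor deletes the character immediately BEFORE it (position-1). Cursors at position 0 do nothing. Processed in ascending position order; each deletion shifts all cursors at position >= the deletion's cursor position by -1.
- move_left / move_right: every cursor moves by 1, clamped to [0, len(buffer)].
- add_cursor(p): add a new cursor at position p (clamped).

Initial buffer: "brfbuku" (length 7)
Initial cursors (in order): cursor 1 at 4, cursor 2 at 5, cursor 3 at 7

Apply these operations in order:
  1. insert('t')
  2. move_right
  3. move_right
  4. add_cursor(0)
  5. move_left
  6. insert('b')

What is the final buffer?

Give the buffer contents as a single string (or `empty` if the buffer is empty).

Answer: bbrfbtubtkbubt

Derivation:
After op 1 (insert('t')): buffer="brfbtutkut" (len 10), cursors c1@5 c2@7 c3@10, authorship ....1.2..3
After op 2 (move_right): buffer="brfbtutkut" (len 10), cursors c1@6 c2@8 c3@10, authorship ....1.2..3
After op 3 (move_right): buffer="brfbtutkut" (len 10), cursors c1@7 c2@9 c3@10, authorship ....1.2..3
After op 4 (add_cursor(0)): buffer="brfbtutkut" (len 10), cursors c4@0 c1@7 c2@9 c3@10, authorship ....1.2..3
After op 5 (move_left): buffer="brfbtutkut" (len 10), cursors c4@0 c1@6 c2@8 c3@9, authorship ....1.2..3
After op 6 (insert('b')): buffer="bbrfbtubtkbubt" (len 14), cursors c4@1 c1@8 c2@11 c3@13, authorship 4....1.12.2.33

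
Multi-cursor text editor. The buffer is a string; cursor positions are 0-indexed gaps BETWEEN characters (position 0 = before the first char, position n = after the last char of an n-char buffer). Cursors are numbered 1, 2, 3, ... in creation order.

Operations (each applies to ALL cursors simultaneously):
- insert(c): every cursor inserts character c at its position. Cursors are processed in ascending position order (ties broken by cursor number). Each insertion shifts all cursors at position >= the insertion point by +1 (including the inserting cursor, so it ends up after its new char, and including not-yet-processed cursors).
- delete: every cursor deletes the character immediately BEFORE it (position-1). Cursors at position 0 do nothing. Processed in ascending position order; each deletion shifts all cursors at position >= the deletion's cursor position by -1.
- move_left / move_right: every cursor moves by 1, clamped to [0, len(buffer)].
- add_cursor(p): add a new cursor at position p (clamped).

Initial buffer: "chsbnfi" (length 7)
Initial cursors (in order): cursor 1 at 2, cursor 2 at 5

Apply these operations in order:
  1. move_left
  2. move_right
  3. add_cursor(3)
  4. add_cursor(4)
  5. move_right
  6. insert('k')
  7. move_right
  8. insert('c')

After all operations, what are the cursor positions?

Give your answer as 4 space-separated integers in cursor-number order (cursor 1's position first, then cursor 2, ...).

After op 1 (move_left): buffer="chsbnfi" (len 7), cursors c1@1 c2@4, authorship .......
After op 2 (move_right): buffer="chsbnfi" (len 7), cursors c1@2 c2@5, authorship .......
After op 3 (add_cursor(3)): buffer="chsbnfi" (len 7), cursors c1@2 c3@3 c2@5, authorship .......
After op 4 (add_cursor(4)): buffer="chsbnfi" (len 7), cursors c1@2 c3@3 c4@4 c2@5, authorship .......
After op 5 (move_right): buffer="chsbnfi" (len 7), cursors c1@3 c3@4 c4@5 c2@6, authorship .......
After op 6 (insert('k')): buffer="chskbknkfki" (len 11), cursors c1@4 c3@6 c4@8 c2@10, authorship ...1.3.4.2.
After op 7 (move_right): buffer="chskbknkfki" (len 11), cursors c1@5 c3@7 c4@9 c2@11, authorship ...1.3.4.2.
After op 8 (insert('c')): buffer="chskbcknckfckic" (len 15), cursors c1@6 c3@9 c4@12 c2@15, authorship ...1.13.34.42.2

Answer: 6 15 9 12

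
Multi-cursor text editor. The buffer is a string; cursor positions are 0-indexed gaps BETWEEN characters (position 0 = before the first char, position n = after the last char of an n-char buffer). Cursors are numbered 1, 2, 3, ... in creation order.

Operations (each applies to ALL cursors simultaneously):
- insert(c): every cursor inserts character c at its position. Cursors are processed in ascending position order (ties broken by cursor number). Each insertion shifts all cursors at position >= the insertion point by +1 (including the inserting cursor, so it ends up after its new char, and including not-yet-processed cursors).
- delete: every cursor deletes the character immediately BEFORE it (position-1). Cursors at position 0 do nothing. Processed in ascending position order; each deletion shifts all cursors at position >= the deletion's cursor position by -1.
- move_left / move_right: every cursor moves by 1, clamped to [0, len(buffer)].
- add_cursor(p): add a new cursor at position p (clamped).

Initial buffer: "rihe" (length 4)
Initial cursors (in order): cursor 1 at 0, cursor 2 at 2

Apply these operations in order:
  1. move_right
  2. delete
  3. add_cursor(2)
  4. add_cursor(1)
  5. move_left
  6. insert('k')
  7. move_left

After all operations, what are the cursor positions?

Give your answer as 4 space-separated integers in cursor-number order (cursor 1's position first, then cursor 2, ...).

Answer: 2 2 4 2

Derivation:
After op 1 (move_right): buffer="rihe" (len 4), cursors c1@1 c2@3, authorship ....
After op 2 (delete): buffer="ie" (len 2), cursors c1@0 c2@1, authorship ..
After op 3 (add_cursor(2)): buffer="ie" (len 2), cursors c1@0 c2@1 c3@2, authorship ..
After op 4 (add_cursor(1)): buffer="ie" (len 2), cursors c1@0 c2@1 c4@1 c3@2, authorship ..
After op 5 (move_left): buffer="ie" (len 2), cursors c1@0 c2@0 c4@0 c3@1, authorship ..
After op 6 (insert('k')): buffer="kkkike" (len 6), cursors c1@3 c2@3 c4@3 c3@5, authorship 124.3.
After op 7 (move_left): buffer="kkkike" (len 6), cursors c1@2 c2@2 c4@2 c3@4, authorship 124.3.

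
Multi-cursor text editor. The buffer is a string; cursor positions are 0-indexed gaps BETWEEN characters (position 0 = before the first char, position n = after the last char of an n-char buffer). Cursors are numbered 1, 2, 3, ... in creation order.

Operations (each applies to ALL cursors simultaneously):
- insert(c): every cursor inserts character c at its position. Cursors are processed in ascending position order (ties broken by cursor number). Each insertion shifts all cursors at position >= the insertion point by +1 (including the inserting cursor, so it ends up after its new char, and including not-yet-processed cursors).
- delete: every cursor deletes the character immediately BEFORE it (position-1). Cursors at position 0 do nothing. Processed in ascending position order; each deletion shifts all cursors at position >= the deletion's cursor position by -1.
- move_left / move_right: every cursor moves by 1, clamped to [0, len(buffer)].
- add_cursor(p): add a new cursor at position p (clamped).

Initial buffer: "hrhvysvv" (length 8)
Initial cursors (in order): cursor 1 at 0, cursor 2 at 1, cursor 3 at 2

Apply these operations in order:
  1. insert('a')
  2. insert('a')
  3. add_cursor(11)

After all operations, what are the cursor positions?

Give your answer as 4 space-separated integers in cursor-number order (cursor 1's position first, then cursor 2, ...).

Answer: 2 5 8 11

Derivation:
After op 1 (insert('a')): buffer="aharahvysvv" (len 11), cursors c1@1 c2@3 c3@5, authorship 1.2.3......
After op 2 (insert('a')): buffer="aahaaraahvysvv" (len 14), cursors c1@2 c2@5 c3@8, authorship 11.22.33......
After op 3 (add_cursor(11)): buffer="aahaaraahvysvv" (len 14), cursors c1@2 c2@5 c3@8 c4@11, authorship 11.22.33......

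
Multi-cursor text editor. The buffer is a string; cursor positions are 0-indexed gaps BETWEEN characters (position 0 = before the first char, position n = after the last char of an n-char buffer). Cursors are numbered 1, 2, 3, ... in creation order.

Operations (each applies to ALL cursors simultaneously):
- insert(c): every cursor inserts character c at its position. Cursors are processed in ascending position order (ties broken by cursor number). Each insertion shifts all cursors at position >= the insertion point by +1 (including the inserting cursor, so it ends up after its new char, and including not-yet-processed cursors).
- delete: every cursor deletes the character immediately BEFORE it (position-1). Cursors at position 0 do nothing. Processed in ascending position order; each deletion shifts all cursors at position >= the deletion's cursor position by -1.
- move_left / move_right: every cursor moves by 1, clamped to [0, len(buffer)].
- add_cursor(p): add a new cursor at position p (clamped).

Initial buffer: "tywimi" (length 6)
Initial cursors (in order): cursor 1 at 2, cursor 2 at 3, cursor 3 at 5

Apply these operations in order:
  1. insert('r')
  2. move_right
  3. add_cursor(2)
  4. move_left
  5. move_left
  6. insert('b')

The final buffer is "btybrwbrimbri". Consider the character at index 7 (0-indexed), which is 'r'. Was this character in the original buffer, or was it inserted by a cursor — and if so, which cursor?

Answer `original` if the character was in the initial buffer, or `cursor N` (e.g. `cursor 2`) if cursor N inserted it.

After op 1 (insert('r')): buffer="tyrwrimri" (len 9), cursors c1@3 c2@5 c3@8, authorship ..1.2..3.
After op 2 (move_right): buffer="tyrwrimri" (len 9), cursors c1@4 c2@6 c3@9, authorship ..1.2..3.
After op 3 (add_cursor(2)): buffer="tyrwrimri" (len 9), cursors c4@2 c1@4 c2@6 c3@9, authorship ..1.2..3.
After op 4 (move_left): buffer="tyrwrimri" (len 9), cursors c4@1 c1@3 c2@5 c3@8, authorship ..1.2..3.
After op 5 (move_left): buffer="tyrwrimri" (len 9), cursors c4@0 c1@2 c2@4 c3@7, authorship ..1.2..3.
After op 6 (insert('b')): buffer="btybrwbrimbri" (len 13), cursors c4@1 c1@4 c2@7 c3@11, authorship 4..11.22..33.
Authorship (.=original, N=cursor N): 4 . . 1 1 . 2 2 . . 3 3 .
Index 7: author = 2

Answer: cursor 2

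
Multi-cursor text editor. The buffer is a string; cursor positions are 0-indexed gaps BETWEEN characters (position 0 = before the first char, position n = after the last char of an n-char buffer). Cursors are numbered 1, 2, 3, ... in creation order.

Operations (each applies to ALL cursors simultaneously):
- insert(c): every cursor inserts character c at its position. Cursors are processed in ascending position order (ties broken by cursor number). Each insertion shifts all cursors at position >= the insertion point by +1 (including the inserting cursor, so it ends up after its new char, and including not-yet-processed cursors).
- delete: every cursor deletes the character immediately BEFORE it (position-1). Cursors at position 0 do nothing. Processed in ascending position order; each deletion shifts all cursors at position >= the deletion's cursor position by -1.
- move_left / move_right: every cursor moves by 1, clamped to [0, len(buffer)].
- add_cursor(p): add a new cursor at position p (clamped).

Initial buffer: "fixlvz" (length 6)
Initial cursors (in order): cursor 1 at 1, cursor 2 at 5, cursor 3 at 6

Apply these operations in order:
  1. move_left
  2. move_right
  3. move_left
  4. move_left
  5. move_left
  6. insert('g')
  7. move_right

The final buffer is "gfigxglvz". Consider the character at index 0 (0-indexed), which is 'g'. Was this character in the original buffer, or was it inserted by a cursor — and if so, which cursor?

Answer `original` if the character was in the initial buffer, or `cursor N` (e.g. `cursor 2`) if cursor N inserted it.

Answer: cursor 1

Derivation:
After op 1 (move_left): buffer="fixlvz" (len 6), cursors c1@0 c2@4 c3@5, authorship ......
After op 2 (move_right): buffer="fixlvz" (len 6), cursors c1@1 c2@5 c3@6, authorship ......
After op 3 (move_left): buffer="fixlvz" (len 6), cursors c1@0 c2@4 c3@5, authorship ......
After op 4 (move_left): buffer="fixlvz" (len 6), cursors c1@0 c2@3 c3@4, authorship ......
After op 5 (move_left): buffer="fixlvz" (len 6), cursors c1@0 c2@2 c3@3, authorship ......
After op 6 (insert('g')): buffer="gfigxglvz" (len 9), cursors c1@1 c2@4 c3@6, authorship 1..2.3...
After op 7 (move_right): buffer="gfigxglvz" (len 9), cursors c1@2 c2@5 c3@7, authorship 1..2.3...
Authorship (.=original, N=cursor N): 1 . . 2 . 3 . . .
Index 0: author = 1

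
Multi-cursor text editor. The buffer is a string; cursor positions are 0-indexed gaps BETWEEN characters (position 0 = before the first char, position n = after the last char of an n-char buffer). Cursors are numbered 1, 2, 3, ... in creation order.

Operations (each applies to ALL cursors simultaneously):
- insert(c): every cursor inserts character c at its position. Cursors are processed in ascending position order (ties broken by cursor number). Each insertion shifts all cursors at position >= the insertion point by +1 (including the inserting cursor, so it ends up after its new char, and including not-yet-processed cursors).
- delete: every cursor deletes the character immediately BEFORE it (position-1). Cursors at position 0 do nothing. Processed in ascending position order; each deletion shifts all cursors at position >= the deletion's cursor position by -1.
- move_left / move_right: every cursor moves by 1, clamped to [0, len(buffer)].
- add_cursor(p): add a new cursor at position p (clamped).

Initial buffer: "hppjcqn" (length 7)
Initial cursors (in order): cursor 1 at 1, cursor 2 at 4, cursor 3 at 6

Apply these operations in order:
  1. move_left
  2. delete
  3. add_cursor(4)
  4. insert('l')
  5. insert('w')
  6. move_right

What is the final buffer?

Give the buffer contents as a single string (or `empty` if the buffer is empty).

Answer: lwhplwjlwqlwn

Derivation:
After op 1 (move_left): buffer="hppjcqn" (len 7), cursors c1@0 c2@3 c3@5, authorship .......
After op 2 (delete): buffer="hpjqn" (len 5), cursors c1@0 c2@2 c3@3, authorship .....
After op 3 (add_cursor(4)): buffer="hpjqn" (len 5), cursors c1@0 c2@2 c3@3 c4@4, authorship .....
After op 4 (insert('l')): buffer="lhpljlqln" (len 9), cursors c1@1 c2@4 c3@6 c4@8, authorship 1..2.3.4.
After op 5 (insert('w')): buffer="lwhplwjlwqlwn" (len 13), cursors c1@2 c2@6 c3@9 c4@12, authorship 11..22.33.44.
After op 6 (move_right): buffer="lwhplwjlwqlwn" (len 13), cursors c1@3 c2@7 c3@10 c4@13, authorship 11..22.33.44.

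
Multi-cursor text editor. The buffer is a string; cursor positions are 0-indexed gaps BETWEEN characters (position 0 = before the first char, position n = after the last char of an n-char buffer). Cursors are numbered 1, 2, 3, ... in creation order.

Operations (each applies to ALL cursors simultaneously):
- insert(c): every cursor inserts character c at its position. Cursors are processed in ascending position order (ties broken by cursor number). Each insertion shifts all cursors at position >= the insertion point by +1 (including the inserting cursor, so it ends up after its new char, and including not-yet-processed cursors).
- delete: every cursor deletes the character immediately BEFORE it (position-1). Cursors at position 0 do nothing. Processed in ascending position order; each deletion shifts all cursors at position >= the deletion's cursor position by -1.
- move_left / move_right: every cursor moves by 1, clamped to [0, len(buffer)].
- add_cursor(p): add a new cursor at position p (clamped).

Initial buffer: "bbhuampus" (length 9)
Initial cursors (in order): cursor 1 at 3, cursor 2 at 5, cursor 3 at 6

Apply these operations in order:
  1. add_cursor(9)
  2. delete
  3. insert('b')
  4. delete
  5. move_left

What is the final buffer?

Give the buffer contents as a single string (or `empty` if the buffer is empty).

After op 1 (add_cursor(9)): buffer="bbhuampus" (len 9), cursors c1@3 c2@5 c3@6 c4@9, authorship .........
After op 2 (delete): buffer="bbupu" (len 5), cursors c1@2 c2@3 c3@3 c4@5, authorship .....
After op 3 (insert('b')): buffer="bbbubbpub" (len 9), cursors c1@3 c2@6 c3@6 c4@9, authorship ..1.23..4
After op 4 (delete): buffer="bbupu" (len 5), cursors c1@2 c2@3 c3@3 c4@5, authorship .....
After op 5 (move_left): buffer="bbupu" (len 5), cursors c1@1 c2@2 c3@2 c4@4, authorship .....

Answer: bbupu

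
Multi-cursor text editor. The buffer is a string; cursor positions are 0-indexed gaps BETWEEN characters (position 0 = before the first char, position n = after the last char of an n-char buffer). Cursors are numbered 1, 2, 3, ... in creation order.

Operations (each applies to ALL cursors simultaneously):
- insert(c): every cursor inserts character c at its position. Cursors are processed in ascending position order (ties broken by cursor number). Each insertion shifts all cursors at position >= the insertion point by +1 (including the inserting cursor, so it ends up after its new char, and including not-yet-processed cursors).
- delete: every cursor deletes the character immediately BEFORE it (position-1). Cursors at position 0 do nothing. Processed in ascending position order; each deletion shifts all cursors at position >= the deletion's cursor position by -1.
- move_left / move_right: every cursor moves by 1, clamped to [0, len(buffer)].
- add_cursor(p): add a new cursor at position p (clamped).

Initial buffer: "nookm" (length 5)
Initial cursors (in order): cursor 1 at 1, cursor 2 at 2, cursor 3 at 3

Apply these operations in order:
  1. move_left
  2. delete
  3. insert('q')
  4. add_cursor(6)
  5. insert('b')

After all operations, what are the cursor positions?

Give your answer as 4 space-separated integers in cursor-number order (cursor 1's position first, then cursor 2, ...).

After op 1 (move_left): buffer="nookm" (len 5), cursors c1@0 c2@1 c3@2, authorship .....
After op 2 (delete): buffer="okm" (len 3), cursors c1@0 c2@0 c3@0, authorship ...
After op 3 (insert('q')): buffer="qqqokm" (len 6), cursors c1@3 c2@3 c3@3, authorship 123...
After op 4 (add_cursor(6)): buffer="qqqokm" (len 6), cursors c1@3 c2@3 c3@3 c4@6, authorship 123...
After op 5 (insert('b')): buffer="qqqbbbokmb" (len 10), cursors c1@6 c2@6 c3@6 c4@10, authorship 123123...4

Answer: 6 6 6 10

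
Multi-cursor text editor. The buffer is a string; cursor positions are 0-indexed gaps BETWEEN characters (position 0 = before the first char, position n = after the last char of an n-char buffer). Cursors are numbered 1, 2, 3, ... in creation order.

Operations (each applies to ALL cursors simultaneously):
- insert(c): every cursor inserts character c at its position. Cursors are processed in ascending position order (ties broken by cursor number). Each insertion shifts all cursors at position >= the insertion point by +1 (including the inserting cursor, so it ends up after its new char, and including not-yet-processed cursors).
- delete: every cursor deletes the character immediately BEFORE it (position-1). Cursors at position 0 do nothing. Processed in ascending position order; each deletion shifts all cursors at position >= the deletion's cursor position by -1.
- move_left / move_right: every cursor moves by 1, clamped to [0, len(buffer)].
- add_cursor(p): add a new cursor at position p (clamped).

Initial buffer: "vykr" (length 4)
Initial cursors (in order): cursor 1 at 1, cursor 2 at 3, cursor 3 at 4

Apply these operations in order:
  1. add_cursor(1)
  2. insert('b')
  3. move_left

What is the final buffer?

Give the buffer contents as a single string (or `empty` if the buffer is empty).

After op 1 (add_cursor(1)): buffer="vykr" (len 4), cursors c1@1 c4@1 c2@3 c3@4, authorship ....
After op 2 (insert('b')): buffer="vbbykbrb" (len 8), cursors c1@3 c4@3 c2@6 c3@8, authorship .14..2.3
After op 3 (move_left): buffer="vbbykbrb" (len 8), cursors c1@2 c4@2 c2@5 c3@7, authorship .14..2.3

Answer: vbbykbrb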